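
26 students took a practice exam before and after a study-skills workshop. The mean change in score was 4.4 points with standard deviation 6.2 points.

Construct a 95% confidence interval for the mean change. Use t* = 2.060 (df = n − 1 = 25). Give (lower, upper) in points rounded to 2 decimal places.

Paired design: SE = s_d/√n = 6.2/√26 = 1.2159.
t* = 2.060; margin of error = 2.060 × 1.2159 = 2.5048.
4.4 ± 2.5048 → (1.90, 6.90).

(1.90, 6.90)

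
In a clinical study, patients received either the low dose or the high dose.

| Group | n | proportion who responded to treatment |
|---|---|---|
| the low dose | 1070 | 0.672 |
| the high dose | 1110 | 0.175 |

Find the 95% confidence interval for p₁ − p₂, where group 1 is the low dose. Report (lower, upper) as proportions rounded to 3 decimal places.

(0.461, 0.533)

Each SE is √(p̂(1−p̂)/n): √(0.6720·0.3280/1070) = 0.01435 and √(0.1750·0.8250/1110) = 0.01140.
SE(p̂₁ − p̂₂) = √(SE₁² + SE₂²) = √(0.0002059225 + 0.00012996) = 0.01833, since the two samples are independent.
At 95% confidence z* = 1.960; margin = 1.960 × 0.01833 = 0.03593.
The difference is 0.6720 − 0.1750 = 0.4970, so the interval is 0.4970 ± 0.03593 = (0.461, 0.533).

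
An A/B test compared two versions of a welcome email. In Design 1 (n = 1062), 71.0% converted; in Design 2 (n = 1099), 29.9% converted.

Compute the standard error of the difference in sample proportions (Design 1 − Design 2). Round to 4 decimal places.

0.0196

The two standard errors are √(0.7100×0.2900/1062) = 0.01392 and √(0.2990×0.7010/1099) = 0.01381.
Because the samples are independent, SE_diff = √(0.01392² + 0.01381²) = 0.01961.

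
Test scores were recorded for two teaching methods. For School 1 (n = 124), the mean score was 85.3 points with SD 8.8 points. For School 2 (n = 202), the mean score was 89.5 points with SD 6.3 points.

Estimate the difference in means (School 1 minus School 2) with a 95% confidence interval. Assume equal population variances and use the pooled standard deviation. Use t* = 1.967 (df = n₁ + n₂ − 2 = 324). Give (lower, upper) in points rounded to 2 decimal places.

(-5.85, -2.55)

Pooled variance s_p² = [123·8.8² + 201·6.3²] / (124+202−2) = 54.0210, so s_p = 7.3499.
SE_diff = s_p·√(1/n₁ + 1/n₂) = 7.3499·√(1/124 + 1/202) = 0.8385.
t* = 1.967; margin = 1.967 × 0.8385 = 1.6493.
Difference = 85.3 − 89.5 = -4.2000.
-4.2000 ± 1.6493 → (-5.85, -2.55).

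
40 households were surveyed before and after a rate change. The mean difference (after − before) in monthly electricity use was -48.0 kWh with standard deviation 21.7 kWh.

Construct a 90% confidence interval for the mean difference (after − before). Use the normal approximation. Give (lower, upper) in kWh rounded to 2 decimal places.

(-53.64, -42.36)

Paired design: SE = s_d/√n = 21.7/√40 = 3.4311.
z* = 1.645; margin of error = 1.645 × 3.4311 = 5.6442.
-48.0 ± 5.6442 → (-53.64, -42.36).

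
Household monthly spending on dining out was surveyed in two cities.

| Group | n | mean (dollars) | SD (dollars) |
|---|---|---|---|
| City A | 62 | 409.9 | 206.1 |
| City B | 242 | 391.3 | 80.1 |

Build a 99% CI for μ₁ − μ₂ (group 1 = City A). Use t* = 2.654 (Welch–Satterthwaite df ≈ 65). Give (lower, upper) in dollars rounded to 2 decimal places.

(-52.20, 89.40)

Standard errors of each mean: 206.1/√62 = 26.1747 and 80.1/√242 = 5.1490.
SE(x̄₁ − x̄₂) = √(26.1747² + 5.1490²) = 26.6763 for independent samples with unequal variances.
With t* = 2.654, the margin is 2.654 × 26.6763 = 70.7989.
x̄₁ − x̄₂ = 409.9 − 391.3 = 18.6000; the interval is 18.6000 ± 70.7989 = (-52.20, 89.40).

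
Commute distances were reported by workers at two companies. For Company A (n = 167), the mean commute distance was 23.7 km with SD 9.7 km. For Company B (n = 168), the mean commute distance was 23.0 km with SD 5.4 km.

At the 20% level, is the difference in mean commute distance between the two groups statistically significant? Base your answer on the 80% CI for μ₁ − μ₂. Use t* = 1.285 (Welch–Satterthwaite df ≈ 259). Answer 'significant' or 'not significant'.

Per-group SEs: s₁/√n₁ = 9.7/√167 = 0.7506, s₂/√n₂ = 5.4/√168 = 0.4166.
Unpooled SE of the difference: √(0.56340036 + 0.17355556) = 0.8585.
Margin of error = t* · SE = 1.285 × 0.8585 = 1.1032.
x̄₁ − x̄₂ = 23.7 − 23.0 = 0.7000.
CI: 0.7000 ± 1.1032 = (-0.4032, 1.8032).
The interval (-0.4032, 1.8032) contains 0, so the difference is not significant.

not significant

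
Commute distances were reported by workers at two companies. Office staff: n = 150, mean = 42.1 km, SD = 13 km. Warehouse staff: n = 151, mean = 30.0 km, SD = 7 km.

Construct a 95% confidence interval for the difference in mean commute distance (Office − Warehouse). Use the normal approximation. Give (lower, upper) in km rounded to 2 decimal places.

(9.74, 14.46)

SE₁ = s₁/√n₁ = 13/√150 = 1.0614; SE₂ = 7/√151 = 0.5697.
Independent samples, unequal variances: SE_diff = √(SE₁² + SE₂²) = √(1.12656996 + 0.32455809) = 1.2046.
z* = 1.960, so margin of error = 1.960 × 1.2046 = 2.3610.
Difference in means = 42.1 − 30.0 = 12.1000.
12.1000 ± 2.3610 → (9.74, 14.46).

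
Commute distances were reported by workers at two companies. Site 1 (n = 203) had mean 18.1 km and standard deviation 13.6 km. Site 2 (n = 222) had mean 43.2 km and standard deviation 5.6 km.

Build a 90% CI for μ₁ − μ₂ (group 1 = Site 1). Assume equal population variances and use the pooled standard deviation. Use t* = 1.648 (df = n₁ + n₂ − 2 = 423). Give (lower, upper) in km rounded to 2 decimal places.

Pooled variance s_p² = [202·13.6² + 221·5.6²] / (203+222−2) = 104.7104, so s_p = 10.2328.
SE_diff = s_p·√(1/n₁ + 1/n₂) = 10.2328·√(1/203 + 1/222) = 0.9937.
t* = 1.648; margin = 1.648 × 0.9937 = 1.6376.
Difference = 18.1 − 43.2 = -25.1000.
-25.1000 ± 1.6376 → (-26.74, -23.46).

(-26.74, -23.46)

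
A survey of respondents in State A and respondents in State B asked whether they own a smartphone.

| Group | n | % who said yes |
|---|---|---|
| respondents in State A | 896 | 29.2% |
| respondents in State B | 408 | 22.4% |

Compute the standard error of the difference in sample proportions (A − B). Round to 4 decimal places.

SE₁ = √(p̂₁(1−p̂₁)/n₁) = √(0.2920·0.7080/896) = 0.01519; SE₂ = √(0.2240·0.7760/408) = 0.02064.
Independent samples: SE of the difference = √(SE₁² + SE₂²) = √(0.0002307361 + 0.0004260096) = 0.02563.

0.0256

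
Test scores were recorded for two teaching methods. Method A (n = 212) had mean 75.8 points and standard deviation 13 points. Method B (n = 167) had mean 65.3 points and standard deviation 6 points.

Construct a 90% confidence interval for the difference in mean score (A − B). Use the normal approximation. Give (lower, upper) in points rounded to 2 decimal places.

(8.84, 12.16)

Per-group SEs: s₁/√n₁ = 13/√212 = 0.8928, s₂/√n₂ = 6/√167 = 0.4643.
Unpooled SE of the difference: √(0.79709184 + 0.21557449) = 1.0063.
Margin of error = z* · SE = 1.645 × 1.0063 = 1.6554.
x̄₁ − x̄₂ = 75.8 − 65.3 = 10.5000.
CI: 10.5000 ± 1.6554 = (8.84, 12.16).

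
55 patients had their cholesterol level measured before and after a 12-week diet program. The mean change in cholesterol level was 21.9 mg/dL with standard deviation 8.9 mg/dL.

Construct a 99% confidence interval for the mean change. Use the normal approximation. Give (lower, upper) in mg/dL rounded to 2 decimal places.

Paired design: SE = s_d/√n = 8.9/√55 = 1.2001.
z* = 2.576; margin of error = 2.576 × 1.2001 = 3.0915.
21.9 ± 3.0915 → (18.81, 24.99).

(18.81, 24.99)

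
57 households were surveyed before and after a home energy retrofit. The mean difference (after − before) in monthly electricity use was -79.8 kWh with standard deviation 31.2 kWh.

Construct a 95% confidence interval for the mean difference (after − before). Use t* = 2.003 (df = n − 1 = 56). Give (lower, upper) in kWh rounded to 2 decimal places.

Paired design: SE = s_d/√n = 31.2/√57 = 4.1325.
t* = 2.003; margin of error = 2.003 × 4.1325 = 8.2774.
-79.8 ± 8.2774 → (-88.08, -71.52).

(-88.08, -71.52)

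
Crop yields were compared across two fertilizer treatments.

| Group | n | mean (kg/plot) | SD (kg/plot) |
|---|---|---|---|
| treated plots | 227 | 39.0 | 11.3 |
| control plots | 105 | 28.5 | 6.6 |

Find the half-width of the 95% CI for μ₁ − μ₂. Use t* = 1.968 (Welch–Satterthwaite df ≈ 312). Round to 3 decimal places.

1.946

SE₁ = s₁/√n₁ = 11.3/√227 = 0.7500; SE₂ = 6.6/√105 = 0.6441.
Independent samples, unequal variances: SE_diff = √(SE₁² + SE₂²) = √(0.5625 + 0.41486481) = 0.9886.
t* = 1.968, so margin of error = 1.968 × 0.9886 = 1.9456.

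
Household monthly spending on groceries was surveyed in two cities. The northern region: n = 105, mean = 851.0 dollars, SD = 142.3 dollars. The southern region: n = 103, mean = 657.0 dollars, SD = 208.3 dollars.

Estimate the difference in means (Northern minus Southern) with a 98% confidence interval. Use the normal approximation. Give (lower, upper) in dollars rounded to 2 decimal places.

Standard errors of each mean: 142.3/√105 = 13.8871 and 208.3/√103 = 20.5244.
SE(x̄₁ − x̄₂) = √(13.8871² + 20.5244²) = 24.7811 for independent samples with unequal variances.
With z* = 2.326, the margin is 2.326 × 24.7811 = 57.6408.
x̄₁ − x̄₂ = 851.0 − 657.0 = 194.0000; the interval is 194.0000 ± 57.6408 = (136.36, 251.64).

(136.36, 251.64)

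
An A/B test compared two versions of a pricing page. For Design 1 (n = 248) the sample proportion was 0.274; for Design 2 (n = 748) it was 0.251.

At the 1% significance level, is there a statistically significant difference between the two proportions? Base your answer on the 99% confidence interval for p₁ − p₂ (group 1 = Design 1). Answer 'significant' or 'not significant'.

Each SE is √(p̂(1−p̂)/n): √(0.2740·0.7260/248) = 0.02832 and √(0.2510·0.7490/748) = 0.01585.
SE(p̂₁ − p̂₂) = √(SE₁² + SE₂²) = √(0.0008020224 + 0.0002512225) = 0.03245, since the two samples are independent.
At 99% confidence z* = 2.576; margin = 2.576 × 0.03245 = 0.08359.
The difference is 0.2740 − 0.2510 = 0.0230, so the interval is 0.0230 ± 0.08359 = (-0.06059, 0.10659).
The interval (-0.06059, 0.10659) contains 0, so the difference is not significant.

not significant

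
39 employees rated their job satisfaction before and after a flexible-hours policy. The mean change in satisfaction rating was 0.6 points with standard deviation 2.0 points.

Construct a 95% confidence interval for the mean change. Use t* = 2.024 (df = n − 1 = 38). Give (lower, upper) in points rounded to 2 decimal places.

(-0.05, 1.25)

Paired design: SE = s_d/√n = 2.0/√39 = 0.3203.
t* = 2.024; margin of error = 2.024 × 0.3203 = 0.6483.
0.6 ± 0.6483 → (-0.05, 1.25).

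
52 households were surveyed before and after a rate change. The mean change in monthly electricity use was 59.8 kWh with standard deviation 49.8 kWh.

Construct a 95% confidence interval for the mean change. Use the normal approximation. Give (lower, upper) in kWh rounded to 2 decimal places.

(46.26, 73.34)

Paired design: SE = s_d/√n = 49.8/√52 = 6.9060.
z* = 1.960; margin of error = 1.960 × 6.9060 = 13.5358.
59.8 ± 13.5358 → (46.26, 73.34).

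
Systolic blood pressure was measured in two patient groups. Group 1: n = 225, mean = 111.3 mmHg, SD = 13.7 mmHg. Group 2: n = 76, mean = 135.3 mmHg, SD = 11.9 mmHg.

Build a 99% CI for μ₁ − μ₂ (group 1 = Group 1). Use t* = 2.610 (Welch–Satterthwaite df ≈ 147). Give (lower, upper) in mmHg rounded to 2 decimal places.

(-28.29, -19.71)

Standard errors of each mean: 13.7/√225 = 0.9133 and 11.9/√76 = 1.3650.
SE(x̄₁ − x̄₂) = √(0.9133² + 1.3650²) = 1.6424 for independent samples with unequal variances.
With t* = 2.610, the margin is 2.610 × 1.6424 = 4.2867.
x̄₁ − x̄₂ = 111.3 − 135.3 = -24.0000; the interval is -24.0000 ± 4.2867 = (-28.29, -19.71).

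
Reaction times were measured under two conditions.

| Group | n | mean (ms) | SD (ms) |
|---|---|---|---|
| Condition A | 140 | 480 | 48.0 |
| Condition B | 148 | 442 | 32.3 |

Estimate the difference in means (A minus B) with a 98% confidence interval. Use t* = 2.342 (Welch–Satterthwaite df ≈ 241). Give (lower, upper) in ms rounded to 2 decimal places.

Per-group SEs: s₁/√n₁ = 48.0/√140 = 4.0567, s₂/√n₂ = 32.3/√148 = 2.6550.
Unpooled SE of the difference: √(16.45681489 + 7.049025) = 4.8483.
Margin of error = t* · SE = 2.342 × 4.8483 = 11.3547.
x̄₁ − x̄₂ = 480 − 442 = 38.0000.
CI: 38.0000 ± 11.3547 = (26.65, 49.35).

(26.65, 49.35)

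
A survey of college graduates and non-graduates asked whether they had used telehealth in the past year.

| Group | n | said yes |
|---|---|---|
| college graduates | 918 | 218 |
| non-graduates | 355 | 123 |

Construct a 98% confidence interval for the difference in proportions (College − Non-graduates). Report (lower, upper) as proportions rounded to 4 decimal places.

First, p̂₁ = 218/918 = 0.2375; p̂₂ = 123/355 = 0.3465.
The two standard errors are √(0.2375×0.7625/918) = 0.01405 and √(0.3465×0.6535/355) = 0.02526.
Because the samples are independent, SE_diff = √(0.01405² + 0.02526²) = 0.02890.
Using z* = 2.326 for 98%, ME = 2.326 × 0.02890 = 0.06722.
p̂₁ − p̂₂ = -0.1090; interval -0.1090 ± 0.06722 gives (-0.1762, -0.0418).

(-0.1762, -0.0418)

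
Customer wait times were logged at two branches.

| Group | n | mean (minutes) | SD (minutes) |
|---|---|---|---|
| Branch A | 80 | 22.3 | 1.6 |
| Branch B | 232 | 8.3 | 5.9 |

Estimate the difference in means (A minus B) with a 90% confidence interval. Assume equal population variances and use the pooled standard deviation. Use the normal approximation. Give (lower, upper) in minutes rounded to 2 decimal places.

(12.90, 15.10)

Pooled variance s_p² = [79·1.6² + 231·5.9²] / (80+232−2) = 26.5915, so s_p = 5.1567.
SE_diff = s_p·√(1/n₁ + 1/n₂) = 5.1567·√(1/80 + 1/232) = 0.6686.
z* = 1.645; margin = 1.645 × 0.6686 = 1.0998.
Difference = 22.3 − 8.3 = 14.0000.
14.0000 ± 1.0998 → (12.90, 15.10).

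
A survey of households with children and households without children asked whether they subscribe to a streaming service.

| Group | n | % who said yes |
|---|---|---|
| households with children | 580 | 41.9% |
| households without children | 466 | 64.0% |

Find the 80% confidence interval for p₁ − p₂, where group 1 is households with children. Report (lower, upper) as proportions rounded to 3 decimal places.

Each SE is √(p̂(1−p̂)/n): √(0.4190·0.5810/580) = 0.02049 and √(0.6400·0.3600/466) = 0.02224.
SE(p̂₁ − p̂₂) = √(SE₁² + SE₂²) = √(0.0004198401 + 0.0004946176) = 0.03024, since the two samples are independent.
At 80% confidence z* = 1.282; margin = 1.282 × 0.03024 = 0.03877.
The difference is 0.4190 − 0.6400 = -0.2210, so the interval is -0.2210 ± 0.03877 = (-0.260, -0.182).

(-0.260, -0.182)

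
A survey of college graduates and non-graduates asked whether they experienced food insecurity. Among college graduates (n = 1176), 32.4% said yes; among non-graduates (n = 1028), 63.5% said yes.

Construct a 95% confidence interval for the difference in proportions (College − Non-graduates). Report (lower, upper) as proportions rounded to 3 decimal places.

(-0.351, -0.271)

The two standard errors are √(0.3240×0.6760/1176) = 0.01365 and √(0.6350×0.3650/1028) = 0.01502.
Because the samples are independent, SE_diff = √(0.01365² + 0.01502²) = 0.02030.
Using z* = 1.960 for 95%, ME = 1.960 × 0.02030 = 0.03979.
p̂₁ − p̂₂ = -0.3110; interval -0.3110 ± 0.03979 gives (-0.351, -0.271).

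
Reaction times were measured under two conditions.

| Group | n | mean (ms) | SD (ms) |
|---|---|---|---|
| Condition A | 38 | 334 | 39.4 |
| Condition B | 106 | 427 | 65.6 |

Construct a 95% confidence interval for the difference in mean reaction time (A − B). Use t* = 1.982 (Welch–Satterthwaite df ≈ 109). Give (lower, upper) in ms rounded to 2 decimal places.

(-110.89, -75.11)

SE₁ = s₁/√n₁ = 39.4/√38 = 6.3915; SE₂ = 65.6/√106 = 6.3716.
Independent samples, unequal variances: SE_diff = √(SE₁² + SE₂²) = √(40.85127225 + 40.59728656) = 9.0249.
t* = 1.982, so margin of error = 1.982 × 9.0249 = 17.8874.
Difference in means = 334 − 427 = -93.0000.
-93.0000 ± 17.8874 → (-110.89, -75.11).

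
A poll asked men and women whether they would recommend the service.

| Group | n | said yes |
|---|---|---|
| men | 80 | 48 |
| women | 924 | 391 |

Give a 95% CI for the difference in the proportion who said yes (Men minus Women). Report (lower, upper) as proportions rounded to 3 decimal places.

(0.065, 0.289)

First, p̂₁ = 48/80 = 0.6000; p̂₂ = 391/924 = 0.4232.
The two standard errors are √(0.6000×0.4000/80) = 0.05477 and √(0.4232×0.5768/924) = 0.01625.
Because the samples are independent, SE_diff = √(0.05477² + 0.01625²) = 0.05713.
Using z* = 1.960 for 95%, ME = 1.960 × 0.05713 = 0.11197.
p̂₁ − p̂₂ = 0.1768; interval 0.1768 ± 0.11197 gives (0.065, 0.289).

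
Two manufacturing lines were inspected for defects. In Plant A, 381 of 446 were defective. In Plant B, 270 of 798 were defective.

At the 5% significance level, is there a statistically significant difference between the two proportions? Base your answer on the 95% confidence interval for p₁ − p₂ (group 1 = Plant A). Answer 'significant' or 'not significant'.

p̂₁ = 381/446 = 0.8543 and p̂₂ = 270/798 = 0.3383.
SE₁ = √(p̂₁(1−p̂₁)/n₁) = √(0.8543·0.1457/446) = 0.01671; SE₂ = √(0.3383·0.6617/798) = 0.01675.
Independent samples: SE of the difference = √(SE₁² + SE₂²) = √(0.0002792241 + 0.0002805625) = 0.02366.
z* for 95% confidence is 1.960, so the margin of error is 1.960 × 0.02366 = 0.04637.
Point estimate p̂₁ − p̂₂ = 0.8543 − 0.3383 = 0.5160.
0.5160 ± 0.04637 → (0.46963, 0.56237).
The interval (0.46963, 0.56237) does not contain 0, so the difference is significant.

significant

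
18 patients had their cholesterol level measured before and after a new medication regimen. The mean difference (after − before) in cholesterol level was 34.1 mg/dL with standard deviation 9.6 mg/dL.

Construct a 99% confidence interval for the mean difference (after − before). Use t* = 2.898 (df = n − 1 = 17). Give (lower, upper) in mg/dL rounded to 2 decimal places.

This is a matched-pairs design, so SE = s_d/√n = 9.6/√18 = 2.2627.
Margin = 2.898 × 2.2627 = 6.5573; the interval is 34.1 ± 6.5573 = (27.54, 40.66).

(27.54, 40.66)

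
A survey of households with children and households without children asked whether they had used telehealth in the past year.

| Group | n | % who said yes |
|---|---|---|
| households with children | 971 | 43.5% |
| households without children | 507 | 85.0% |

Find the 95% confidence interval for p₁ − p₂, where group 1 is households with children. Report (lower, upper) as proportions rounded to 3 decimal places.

(-0.459, -0.371)

Each SE is √(p̂(1−p̂)/n): √(0.4350·0.5650/971) = 0.01591 and √(0.8500·0.1500/507) = 0.01586.
SE(p̂₁ − p̂₂) = √(SE₁² + SE₂²) = √(0.0002531281 + 0.0002515396) = 0.02246, since the two samples are independent.
At 95% confidence z* = 1.960; margin = 1.960 × 0.02246 = 0.04402.
The difference is 0.4350 − 0.8500 = -0.4150, so the interval is -0.4150 ± 0.04402 = (-0.459, -0.371).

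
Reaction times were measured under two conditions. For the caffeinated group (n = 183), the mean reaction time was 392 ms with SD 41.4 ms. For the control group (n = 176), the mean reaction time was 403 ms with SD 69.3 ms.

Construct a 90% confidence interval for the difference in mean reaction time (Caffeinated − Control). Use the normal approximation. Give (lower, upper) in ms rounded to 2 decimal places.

Standard errors of each mean: 41.4/√183 = 3.0604 and 69.3/√176 = 5.2237.
SE(x̄₁ − x̄₂) = √(3.0604² + 5.2237²) = 6.0542 for independent samples with unequal variances.
With z* = 1.645, the margin is 1.645 × 6.0542 = 9.9592.
x̄₁ − x̄₂ = 392 − 403 = -11.0000; the interval is -11.0000 ± 9.9592 = (-20.96, -1.04).

(-20.96, -1.04)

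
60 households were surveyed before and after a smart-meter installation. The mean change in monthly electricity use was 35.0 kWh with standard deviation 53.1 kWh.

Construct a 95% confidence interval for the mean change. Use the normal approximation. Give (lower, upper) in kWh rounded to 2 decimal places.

(21.56, 48.44)

Paired design: SE = s_d/√n = 53.1/√60 = 6.8552.
z* = 1.960; margin of error = 1.960 × 6.8552 = 13.4362.
35.0 ± 13.4362 → (21.56, 48.44).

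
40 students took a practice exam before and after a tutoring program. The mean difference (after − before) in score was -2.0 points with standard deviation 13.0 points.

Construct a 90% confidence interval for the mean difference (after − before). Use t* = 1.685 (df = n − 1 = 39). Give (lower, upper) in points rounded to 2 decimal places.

(-5.46, 1.46)

Paired design: SE = s_d/√n = 13.0/√40 = 2.0555.
t* = 1.685; margin of error = 1.685 × 2.0555 = 3.4635.
-2.0 ± 3.4635 → (-5.46, 1.46).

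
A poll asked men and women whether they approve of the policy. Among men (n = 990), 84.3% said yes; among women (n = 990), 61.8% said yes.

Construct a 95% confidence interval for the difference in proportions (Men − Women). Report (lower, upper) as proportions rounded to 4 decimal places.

(0.1872, 0.2628)

The two standard errors are √(0.8430×0.1570/990) = 0.01156 and √(0.6180×0.3820/990) = 0.01544.
Because the samples are independent, SE_diff = √(0.01156² + 0.01544²) = 0.01929.
Using z* = 1.960 for 95%, ME = 1.960 × 0.01929 = 0.03781.
p̂₁ − p̂₂ = 0.2250; interval 0.2250 ± 0.03781 gives (0.1872, 0.2628).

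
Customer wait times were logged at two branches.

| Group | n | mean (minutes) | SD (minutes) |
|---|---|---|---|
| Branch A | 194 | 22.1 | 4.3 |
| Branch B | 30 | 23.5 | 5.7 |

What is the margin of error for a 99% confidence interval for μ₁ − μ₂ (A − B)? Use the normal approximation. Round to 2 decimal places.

Per-group SEs: s₁/√n₁ = 4.3/√194 = 0.3087, s₂/√n₂ = 5.7/√30 = 1.0407.
Unpooled SE of the difference: √(0.09529569 + 1.08305649) = 1.0855.
Margin of error = z* · SE = 2.576 × 1.0855 = 2.7962.

2.80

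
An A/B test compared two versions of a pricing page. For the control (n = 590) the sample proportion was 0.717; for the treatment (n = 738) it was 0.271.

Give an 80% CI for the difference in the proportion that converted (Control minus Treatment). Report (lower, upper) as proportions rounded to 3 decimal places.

(0.414, 0.478)

Each SE is √(p̂(1−p̂)/n): √(0.7170·0.2830/590) = 0.01854 and √(0.2710·0.7290/738) = 0.01636.
SE(p̂₁ − p̂₂) = √(SE₁² + SE₂²) = √(0.0003437316 + 0.0002676496) = 0.02473, since the two samples are independent.
At 80% confidence z* = 1.282; margin = 1.282 × 0.02473 = 0.03170.
The difference is 0.7170 − 0.2710 = 0.4460, so the interval is 0.4460 ± 0.03170 = (0.414, 0.478).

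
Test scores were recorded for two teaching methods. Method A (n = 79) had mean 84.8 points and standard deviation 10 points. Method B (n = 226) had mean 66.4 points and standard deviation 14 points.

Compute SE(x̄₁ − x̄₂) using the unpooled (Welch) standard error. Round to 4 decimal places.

Standard errors of each mean: 10/√79 = 1.1251 and 14/√226 = 0.9313.
SE(x̄₁ − x̄₂) = √(1.1251² + 0.9313²) = 1.4605 for independent samples with unequal variances.

1.4605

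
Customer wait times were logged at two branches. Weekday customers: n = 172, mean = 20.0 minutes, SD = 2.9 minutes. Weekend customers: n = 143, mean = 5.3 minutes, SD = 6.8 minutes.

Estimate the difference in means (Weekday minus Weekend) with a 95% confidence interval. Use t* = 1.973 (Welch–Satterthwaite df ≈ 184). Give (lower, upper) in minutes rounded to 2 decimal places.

(13.50, 15.90)

Per-group SEs: s₁/√n₁ = 2.9/√172 = 0.2211, s₂/√n₂ = 6.8/√143 = 0.5686.
Unpooled SE of the difference: √(0.04888521 + 0.32330596) = 0.6101.
Margin of error = t* · SE = 1.973 × 0.6101 = 1.2037.
x̄₁ − x̄₂ = 20.0 − 5.3 = 14.7000.
CI: 14.7000 ± 1.2037 = (13.50, 15.90).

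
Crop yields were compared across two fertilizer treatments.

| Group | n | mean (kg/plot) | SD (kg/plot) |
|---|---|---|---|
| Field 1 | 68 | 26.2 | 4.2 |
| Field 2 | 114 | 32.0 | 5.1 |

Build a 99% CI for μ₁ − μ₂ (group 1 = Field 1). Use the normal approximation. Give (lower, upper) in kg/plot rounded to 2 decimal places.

(-7.60, -4.00)

Standard errors of each mean: 4.2/√68 = 0.5093 and 5.1/√114 = 0.4777.
SE(x̄₁ − x̄₂) = √(0.5093² + 0.4777²) = 0.6983 for independent samples with unequal variances.
With z* = 2.576, the margin is 2.576 × 0.6983 = 1.7988.
x̄₁ − x̄₂ = 26.2 − 32.0 = -5.8000; the interval is -5.8000 ± 1.7988 = (-7.60, -4.00).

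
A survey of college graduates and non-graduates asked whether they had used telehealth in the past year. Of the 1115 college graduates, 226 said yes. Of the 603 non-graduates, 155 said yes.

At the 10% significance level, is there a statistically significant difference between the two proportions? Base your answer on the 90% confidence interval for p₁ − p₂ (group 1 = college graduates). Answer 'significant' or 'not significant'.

First, p̂₁ = 226/1115 = 0.2027; p̂₂ = 155/603 = 0.2570.
The two standard errors are √(0.2027×0.7973/1115) = 0.01204 and √(0.2570×0.7430/603) = 0.01780.
Because the samples are independent, SE_diff = √(0.01204² + 0.01780²) = 0.02149.
Using z* = 1.645 for 90%, ME = 1.645 × 0.02149 = 0.03535.
p̂₁ − p̂₂ = -0.0543; interval -0.0543 ± 0.03535 gives (-0.08965, -0.01895).
The interval (-0.08965, -0.01895) does not contain 0, so the difference is significant.

significant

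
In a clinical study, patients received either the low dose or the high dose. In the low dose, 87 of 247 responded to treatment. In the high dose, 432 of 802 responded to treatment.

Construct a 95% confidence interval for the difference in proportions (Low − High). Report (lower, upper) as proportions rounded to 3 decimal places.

(-0.255, -0.118)

Sample proportions: 87/247 = 0.3522, 432/802 = 0.5387.
Each SE is √(p̂(1−p̂)/n): √(0.3522·0.6478/247) = 0.03039 and √(0.5387·0.4613/802) = 0.01760.
SE(p̂₁ − p̂₂) = √(SE₁² + SE₂²) = √(0.0009235521 + 0.00030976) = 0.03512, since the two samples are independent.
At 95% confidence z* = 1.960; margin = 1.960 × 0.03512 = 0.06884.
The difference is 0.3522 − 0.5387 = -0.1865, so the interval is -0.1865 ± 0.06884 = (-0.255, -0.118).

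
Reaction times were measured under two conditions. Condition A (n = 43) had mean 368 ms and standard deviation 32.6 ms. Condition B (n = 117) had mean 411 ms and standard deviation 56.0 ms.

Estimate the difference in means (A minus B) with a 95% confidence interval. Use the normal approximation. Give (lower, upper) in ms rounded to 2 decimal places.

(-57.07, -28.93)

SE₁ = s₁/√n₁ = 32.6/√43 = 4.9715; SE₂ = 56.0/√117 = 5.1772.
Independent samples, unequal variances: SE_diff = √(SE₁² + SE₂²) = √(24.71581225 + 26.80339984) = 7.1777.
z* = 1.960, so margin of error = 1.960 × 7.1777 = 14.0683.
Difference in means = 368 − 411 = -43.0000.
-43.0000 ± 14.0683 → (-57.07, -28.93).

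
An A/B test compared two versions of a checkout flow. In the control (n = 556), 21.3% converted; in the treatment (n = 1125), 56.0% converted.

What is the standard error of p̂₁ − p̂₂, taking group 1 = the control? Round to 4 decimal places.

0.0228

The two standard errors are √(0.2130×0.7870/556) = 0.01736 and √(0.5600×0.4400/1125) = 0.01480.
Because the samples are independent, SE_diff = √(0.01736² + 0.01480²) = 0.02281.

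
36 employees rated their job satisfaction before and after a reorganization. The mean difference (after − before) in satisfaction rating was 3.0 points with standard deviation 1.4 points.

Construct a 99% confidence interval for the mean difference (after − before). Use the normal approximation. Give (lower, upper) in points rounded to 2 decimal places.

(2.40, 3.60)

Paired design: SE = s_d/√n = 1.4/√36 = 0.2333.
z* = 2.576; margin of error = 2.576 × 0.2333 = 0.6010.
3.0 ± 0.6010 → (2.40, 3.60).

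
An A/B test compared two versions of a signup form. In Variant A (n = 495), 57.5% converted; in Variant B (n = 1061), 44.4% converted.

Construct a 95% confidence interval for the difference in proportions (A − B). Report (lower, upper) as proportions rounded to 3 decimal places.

The two standard errors are √(0.5750×0.4250/495) = 0.02222 and √(0.4440×0.5560/1061) = 0.01525.
Because the samples are independent, SE_diff = √(0.02222² + 0.01525²) = 0.02695.
Using z* = 1.960 for 95%, ME = 1.960 × 0.02695 = 0.05282.
p̂₁ − p̂₂ = 0.1310; interval 0.1310 ± 0.05282 gives (0.078, 0.184).

(0.078, 0.184)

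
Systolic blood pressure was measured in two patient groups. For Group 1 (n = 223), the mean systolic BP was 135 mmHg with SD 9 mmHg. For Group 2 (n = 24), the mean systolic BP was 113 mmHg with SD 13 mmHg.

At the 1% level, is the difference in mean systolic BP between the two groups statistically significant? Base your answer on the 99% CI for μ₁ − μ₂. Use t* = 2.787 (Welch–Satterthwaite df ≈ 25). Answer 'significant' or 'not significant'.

significant

Standard errors of each mean: 9/√223 = 0.6027 and 13/√24 = 2.6536.
SE(x̄₁ − x̄₂) = √(0.6027² + 2.6536²) = 2.7212 for independent samples with unequal variances.
With t* = 2.787, the margin is 2.787 × 2.7212 = 7.5840.
x̄₁ − x̄₂ = 135 − 113 = 22.0000; the interval is 22.0000 ± 7.5840 = (14.4160, 29.5840).
The interval (14.4160, 29.5840) does not contain 0, so the difference is significant.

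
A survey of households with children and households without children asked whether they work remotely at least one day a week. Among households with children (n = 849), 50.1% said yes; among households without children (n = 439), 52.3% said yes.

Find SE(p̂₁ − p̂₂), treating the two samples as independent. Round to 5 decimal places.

The two standard errors are √(0.5010×0.4990/849) = 0.01716 and √(0.5230×0.4770/439) = 0.02384.
Because the samples are independent, SE_diff = √(0.01716² + 0.02384²) = 0.02937.

0.02937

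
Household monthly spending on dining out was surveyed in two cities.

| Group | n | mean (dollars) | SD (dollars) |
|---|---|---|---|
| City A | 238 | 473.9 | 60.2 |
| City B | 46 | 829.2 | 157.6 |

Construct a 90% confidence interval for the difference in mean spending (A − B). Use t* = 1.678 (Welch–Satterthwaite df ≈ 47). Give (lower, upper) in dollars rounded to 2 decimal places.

(-394.84, -315.76)

Per-group SEs: s₁/√n₁ = 60.2/√238 = 3.9022, s₂/√n₂ = 157.6/√46 = 23.2369.
Unpooled SE of the difference: √(15.22716484 + 539.95352161) = 23.5623.
Margin of error = t* · SE = 1.678 × 23.5623 = 39.5375.
x̄₁ − x̄₂ = 473.9 − 829.2 = -355.3000.
CI: -355.3000 ± 39.5375 = (-394.84, -315.76).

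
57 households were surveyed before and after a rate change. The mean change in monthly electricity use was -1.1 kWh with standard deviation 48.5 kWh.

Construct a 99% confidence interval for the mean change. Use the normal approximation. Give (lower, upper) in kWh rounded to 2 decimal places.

This is a matched-pairs design, so SE = s_d/√n = 48.5/√57 = 6.4240.
Margin = 2.576 × 6.4240 = 16.5482; the interval is -1.1 ± 16.5482 = (-17.65, 15.45).

(-17.65, 15.45)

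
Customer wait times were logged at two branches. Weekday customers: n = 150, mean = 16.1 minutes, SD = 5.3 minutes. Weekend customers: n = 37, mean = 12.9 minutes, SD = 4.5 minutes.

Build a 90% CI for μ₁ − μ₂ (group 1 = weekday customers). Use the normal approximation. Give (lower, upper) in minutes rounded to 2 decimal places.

(1.79, 4.61)

Standard errors of each mean: 5.3/√150 = 0.4327 and 4.5/√37 = 0.7398.
SE(x̄₁ − x̄₂) = √(0.4327² + 0.7398²) = 0.8570 for independent samples with unequal variances.
With z* = 1.645, the margin is 1.645 × 0.8570 = 1.4098.
x̄₁ − x̄₂ = 16.1 − 12.9 = 3.2000; the interval is 3.2000 ± 1.4098 = (1.79, 4.61).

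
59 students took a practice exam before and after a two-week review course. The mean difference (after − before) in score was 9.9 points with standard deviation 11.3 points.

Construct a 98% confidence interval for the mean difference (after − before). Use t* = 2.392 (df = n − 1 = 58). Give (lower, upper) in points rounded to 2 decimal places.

(6.38, 13.42)

This is a matched-pairs design, so SE = s_d/√n = 11.3/√59 = 1.4711.
Margin = 2.392 × 1.4711 = 3.5189; the interval is 9.9 ± 3.5189 = (6.38, 13.42).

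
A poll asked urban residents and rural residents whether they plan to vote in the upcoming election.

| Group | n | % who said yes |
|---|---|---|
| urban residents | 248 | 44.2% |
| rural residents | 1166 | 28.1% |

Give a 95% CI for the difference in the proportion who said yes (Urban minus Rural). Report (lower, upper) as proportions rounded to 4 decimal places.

(0.0940, 0.2280)

SE₁ = √(p̂₁(1−p̂₁)/n₁) = √(0.4420·0.5580/248) = 0.03154; SE₂ = √(0.2810·0.7190/1166) = 0.01316.
Independent samples: SE of the difference = √(SE₁² + SE₂²) = √(0.0009947716 + 0.0001731856) = 0.03418.
z* for 95% confidence is 1.960, so the margin of error is 1.960 × 0.03418 = 0.06699.
Point estimate p̂₁ − p̂₂ = 0.4420 − 0.2810 = 0.1610.
0.1610 ± 0.06699 → (0.0940, 0.2280).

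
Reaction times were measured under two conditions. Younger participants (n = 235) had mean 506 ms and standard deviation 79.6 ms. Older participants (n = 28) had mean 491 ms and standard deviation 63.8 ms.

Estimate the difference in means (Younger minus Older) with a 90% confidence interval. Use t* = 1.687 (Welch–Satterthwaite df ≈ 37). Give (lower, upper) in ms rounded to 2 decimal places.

(-7.15, 37.15)

SE₁ = s₁/√n₁ = 79.6/√235 = 5.1925; SE₂ = 63.8/√28 = 12.0571.
Independent samples, unequal variances: SE_diff = √(SE₁² + SE₂²) = √(26.96205625 + 145.37366041) = 13.1277.
t* = 1.687, so margin of error = 1.687 × 13.1277 = 22.1464.
Difference in means = 506 − 491 = 15.0000.
15.0000 ± 22.1464 → (-7.15, 37.15).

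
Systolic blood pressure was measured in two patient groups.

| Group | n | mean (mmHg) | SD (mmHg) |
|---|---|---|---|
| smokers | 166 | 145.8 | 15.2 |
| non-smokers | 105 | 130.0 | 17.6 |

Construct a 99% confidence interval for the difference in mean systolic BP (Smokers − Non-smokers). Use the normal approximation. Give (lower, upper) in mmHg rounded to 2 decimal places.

Standard errors of each mean: 15.2/√166 = 1.1797 and 17.6/√105 = 1.7176.
SE(x̄₁ − x̄₂) = √(1.1797² + 1.7176²) = 2.0837 for independent samples with unequal variances.
With z* = 2.576, the margin is 2.576 × 2.0837 = 5.3676.
x̄₁ − x̄₂ = 145.8 − 130.0 = 15.8000; the interval is 15.8000 ± 5.3676 = (10.43, 21.17).

(10.43, 21.17)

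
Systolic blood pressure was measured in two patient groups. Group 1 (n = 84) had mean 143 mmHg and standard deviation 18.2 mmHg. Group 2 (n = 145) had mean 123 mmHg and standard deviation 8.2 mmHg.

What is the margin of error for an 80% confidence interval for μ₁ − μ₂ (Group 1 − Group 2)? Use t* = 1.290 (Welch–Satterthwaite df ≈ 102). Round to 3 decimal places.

2.708

Per-group SEs: s₁/√n₁ = 18.2/√84 = 1.9858, s₂/√n₂ = 8.2/√145 = 0.6810.
Unpooled SE of the difference: √(3.94340164 + 0.463761) = 2.0993.
Margin of error = t* · SE = 1.290 × 2.0993 = 2.7081.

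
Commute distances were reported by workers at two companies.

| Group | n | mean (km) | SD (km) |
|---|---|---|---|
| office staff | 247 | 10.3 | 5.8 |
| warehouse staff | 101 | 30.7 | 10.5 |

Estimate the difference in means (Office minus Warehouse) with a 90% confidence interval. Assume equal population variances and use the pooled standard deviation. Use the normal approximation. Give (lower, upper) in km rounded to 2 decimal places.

(-21.85, -18.95)

Pooled variance s_p² = [246·5.8² + 100·10.5²] / (247+101−2) = 55.7816, so s_p = 7.4687.
SE_diff = s_p·√(1/n₁ + 1/n₂) = 7.4687·√(1/247 + 1/101) = 0.8821.
z* = 1.645; margin = 1.645 × 0.8821 = 1.4511.
Difference = 10.3 − 30.7 = -20.4000.
-20.4000 ± 1.4511 → (-21.85, -18.95).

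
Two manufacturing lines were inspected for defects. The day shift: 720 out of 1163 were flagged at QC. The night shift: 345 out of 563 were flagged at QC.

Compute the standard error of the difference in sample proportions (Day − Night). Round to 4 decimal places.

0.0250

p̂₁ = 720/1163 = 0.6191 and p̂₂ = 345/563 = 0.6128.
SE₁ = √(p̂₁(1−p̂₁)/n₁) = √(0.6191·0.3809/1163) = 0.01424; SE₂ = √(0.6128·0.3872/563) = 0.02053.
Independent samples: SE of the difference = √(SE₁² + SE₂²) = √(0.0002027776 + 0.0004214809) = 0.02499.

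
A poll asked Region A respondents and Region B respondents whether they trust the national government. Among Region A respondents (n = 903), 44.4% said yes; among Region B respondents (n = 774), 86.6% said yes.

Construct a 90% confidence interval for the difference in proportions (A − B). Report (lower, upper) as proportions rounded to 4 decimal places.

The two standard errors are √(0.4440×0.5560/903) = 0.01653 and √(0.8660×0.1340/774) = 0.01224.
Because the samples are independent, SE_diff = √(0.01653² + 0.01224²) = 0.02057.
Using z* = 1.645 for 90%, ME = 1.645 × 0.02057 = 0.03384.
p̂₁ − p̂₂ = -0.4220; interval -0.4220 ± 0.03384 gives (-0.4558, -0.3882).

(-0.4558, -0.3882)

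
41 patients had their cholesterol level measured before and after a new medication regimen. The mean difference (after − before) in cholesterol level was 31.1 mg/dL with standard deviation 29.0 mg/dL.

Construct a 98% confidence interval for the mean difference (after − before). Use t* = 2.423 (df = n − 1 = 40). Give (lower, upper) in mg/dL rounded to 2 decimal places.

This is a matched-pairs design, so SE = s_d/√n = 29.0/√41 = 4.5290.
Margin = 2.423 × 4.5290 = 10.9738; the interval is 31.1 ± 10.9738 = (20.13, 42.07).

(20.13, 42.07)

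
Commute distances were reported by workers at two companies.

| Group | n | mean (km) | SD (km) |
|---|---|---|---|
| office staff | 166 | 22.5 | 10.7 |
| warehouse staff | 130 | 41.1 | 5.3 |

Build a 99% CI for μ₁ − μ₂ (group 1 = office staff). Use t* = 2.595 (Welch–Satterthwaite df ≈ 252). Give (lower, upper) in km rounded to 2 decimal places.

(-21.07, -16.13)

SE₁ = s₁/√n₁ = 10.7/√166 = 0.8305; SE₂ = 5.3/√130 = 0.4648.
Independent samples, unequal variances: SE_diff = √(SE₁² + SE₂²) = √(0.68973025 + 0.21603904) = 0.9517.
t* = 2.595, so margin of error = 2.595 × 0.9517 = 2.4697.
Difference in means = 22.5 − 41.1 = -18.6000.
-18.6000 ± 2.4697 → (-21.07, -16.13).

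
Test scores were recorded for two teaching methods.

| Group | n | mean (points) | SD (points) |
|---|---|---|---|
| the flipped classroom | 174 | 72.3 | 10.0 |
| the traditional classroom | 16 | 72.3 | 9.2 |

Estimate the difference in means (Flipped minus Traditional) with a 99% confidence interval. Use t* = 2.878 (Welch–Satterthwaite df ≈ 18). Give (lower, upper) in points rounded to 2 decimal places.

SE₁ = s₁/√n₁ = 10.0/√174 = 0.7581; SE₂ = 9.2/√16 = 2.3000.
Independent samples, unequal variances: SE_diff = √(SE₁² + SE₂²) = √(0.57471561 + 5.29) = 2.4217.
t* = 2.878, so margin of error = 2.878 × 2.4217 = 6.9697.
Difference in means = 72.3 − 72.3 = 0.0000.
0.0000 ± 6.9697 → (-6.97, 6.97).

(-6.97, 6.97)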